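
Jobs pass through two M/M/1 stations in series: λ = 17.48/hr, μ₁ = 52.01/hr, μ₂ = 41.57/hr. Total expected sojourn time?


Each node sees arrival rate λ = 17.48/hr (tandem ⇒ throughput preserved).
W₁ = 1/(μ₁−λ) = 1/(52.01−17.48) = 0.02896 hr
W₂ = 1/(μ₂−λ) = 1/(41.57−17.48) = 0.04151 hr
W_total = W₁ + W₂ = 0.02896 + 0.04151 = 0.07047 hr

Final: 0.07047 hr


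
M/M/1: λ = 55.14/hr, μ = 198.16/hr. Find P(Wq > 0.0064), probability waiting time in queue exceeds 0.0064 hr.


ρ = 55.14/198.16 = 0.2783
P(Wq > t) = ρ·e^{−(μ−λ)t} = 0.2783·e^{−0.9153}
= 0.2783·0.400385 = 0.111411

Final: 0.111411


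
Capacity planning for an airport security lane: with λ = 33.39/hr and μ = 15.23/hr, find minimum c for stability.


Stability requires cμ > λ ⇔ c > λ/μ.
λ/μ = 33.39/15.23 = 2.1924
Minimum integer c = ⌊2.1924⌋ + 1 = 3
Check: 3·15.23 = 45.69 > 33.39, while 2·15.23 = 30.46 ≤ 33.39

Final: 3 servers


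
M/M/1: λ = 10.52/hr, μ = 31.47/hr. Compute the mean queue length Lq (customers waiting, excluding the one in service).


ρ = 10.52/31.47 = 0.3343
Lq = ρ²/(1−ρ) = 0.1117/0.6657 = 0.1679

Final: 0.1679


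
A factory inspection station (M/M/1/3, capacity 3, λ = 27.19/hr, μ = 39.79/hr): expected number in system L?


ρ = 27.19/39.79 = 0.6833
L = ρ[1 − (K+1)ρ^K + Kρ^(K+1)] / [(1−ρ)(1−ρ^(K+1))]
Numerator: 0.6833·(1 − 4·0.319085 + 3·0.218042) = 0.258157
Denominator: (0.3167)·(0.781958) = 0.247617
L = 0.258157/0.247617 = 1.0426

Final: 1.0426


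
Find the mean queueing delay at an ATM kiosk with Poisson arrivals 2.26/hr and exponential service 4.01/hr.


ρ = 2.26/4.01 = 0.5636
Wq = ρ/(μ−λ) = 0.5636/(4.01 − 2.26) = 0.5636/1.75 = 0.3221 hr

Final: 0.3221 hr


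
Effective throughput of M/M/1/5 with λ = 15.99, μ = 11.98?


ρ = 1.3347; P_K = (1−ρ)ρ^5/(1−ρ^6) = 0.304668
λ_eff = λ(1 − P_K) = 15.99·(1 − 0.304668) = 15.99·0.695332 = 11.1184 /hr

Final: 11.1184 /hr


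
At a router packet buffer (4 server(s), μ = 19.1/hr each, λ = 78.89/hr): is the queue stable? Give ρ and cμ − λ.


Total capacity cμ = 4·19.1 = 76.40/hr
ρ = λ/(cμ) = 78.89/76.40 = 1.0326
Stable ⇔ ρ < 1: NO
Spare capacity = cμ − λ = 76.40 − 78.89 = -2.49/hr

Final: ρ = 1.0326; unstable; margin = -2.49/hr


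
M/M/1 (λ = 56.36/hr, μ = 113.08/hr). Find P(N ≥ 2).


ρ = 56.36/113.08 = 0.4984
P(N ≥ n) = ρ^n = 0.4984^2 = 0.248411

Final: 0.248411


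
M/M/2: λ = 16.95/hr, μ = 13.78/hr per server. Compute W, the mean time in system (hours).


a = 1.2300; ρ = 0.6150; P₀ = 0.238373
Lq = P₀·a^c·ρ/(c!(1−ρ)²) = 0.74832
Wq = Lq/λ = 0.74832/16.95 = 0.04415 hr
W = Wq + 1/μ = 0.04415 + 0.07257 = 0.11672 hr

Final: 0.11672 hr


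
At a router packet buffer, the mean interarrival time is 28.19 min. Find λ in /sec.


λ = 1/(interarrival time) in consistent units.
1 second = 0.0166667 min, so λ = 0.0166667/28.19 = 0.0005912 per second

Final: 0.0005912 /sec


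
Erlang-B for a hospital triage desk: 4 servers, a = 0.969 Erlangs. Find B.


B(c,a) = (a^c/c!) / Σ_{k=0}^{c} a^k/k!
a^4/4! = 0.036735
Σ terms (k=0..4): 1.00000 + 0.96900 + 0.46948 + 0.15164 + 0.03674 = 2.626858
B = 0.036735/2.626858 = 0.013985

Final: 0.013985


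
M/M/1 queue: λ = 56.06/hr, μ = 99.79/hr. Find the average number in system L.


ρ = λ/μ = 56.06/99.79 = 0.5618
L = ρ/(1−ρ) = 0.5618/(1 − 0.5618) = 0.5618/0.4382 = 1.2820

Final: 1.2820


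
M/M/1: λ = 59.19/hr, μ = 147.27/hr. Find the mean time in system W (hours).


W = 1/(μ−λ) = 1/(147.27 − 59.19) = 1/88.08 = 0.01135 hr

Final: 0.01135 hr


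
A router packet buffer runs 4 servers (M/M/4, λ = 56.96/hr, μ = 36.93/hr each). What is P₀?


a = λ/μ = 56.96/36.93 = 1.5424; ρ = a/c = 0.3856
Σ_{k=0}^{3} a^k/k! (terms k=0..3) = 1.00000 + 1.54238 + 1.18946 + 0.61153 = 4.34338
Tail: a^4/(4!(1−ρ)) = 5.65930/(24·0.6144) = 0.38379
P₀ = 1/(4.34338 + 0.38379) = 1/4.72717 = 0.211543

Final: 0.211543


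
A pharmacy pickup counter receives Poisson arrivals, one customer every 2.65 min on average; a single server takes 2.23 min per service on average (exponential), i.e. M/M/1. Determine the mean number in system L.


λ = 60/2.65 = 22.6415 /hr
μ = 60/2.23 = 26.9058 /hr
ρ = λ/μ = 22.6415/26.9058 = 0.8415
L = ρ/(1−ρ) = 0.8415/0.1585 = 5.3095

Final: 5.3095


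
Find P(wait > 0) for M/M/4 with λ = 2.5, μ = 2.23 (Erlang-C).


a = λ/μ = 1.1211; ρ = a/4 = 0.2803
P₀ = 0.325123 (from M/M/c formula)
C(c,a) = [a^c/(c!(1−ρ))]·P₀ = [1.57958/(24·0.7197)]·0.325123
= 0.09144·0.325123 = 0.029731

Final: 0.029731


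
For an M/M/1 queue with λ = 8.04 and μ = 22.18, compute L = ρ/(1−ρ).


ρ = λ/μ = 8.04/22.18 = 0.3625
L = ρ/(1−ρ) = 0.3625/(1 − 0.3625) = 0.3625/0.6375 = 0.5686

Final: 0.5686


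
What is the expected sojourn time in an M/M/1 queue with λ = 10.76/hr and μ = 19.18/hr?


W = 1/(μ−λ) = 1/(19.18 − 10.76) = 1/8.42 = 0.1188 hr

Final: 0.1188 hr


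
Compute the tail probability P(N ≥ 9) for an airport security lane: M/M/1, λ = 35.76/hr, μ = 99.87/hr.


ρ = 35.76/99.87 = 0.3581
P(N ≥ n) = ρ^n = 0.3581^9 = 0.00009675

Final: 0.00009675


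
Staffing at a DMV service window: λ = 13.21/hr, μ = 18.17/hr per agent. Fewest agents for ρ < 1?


Stability requires cμ > λ ⇔ c > λ/μ.
λ/μ = 13.21/18.17 = 0.7270
Minimum integer c = ⌊0.7270⌋ + 1 = 1
Check: 1·18.17 = 18.17 > 13.21, while 0·18.17 = 0.00 ≤ 13.21

Final: 1 servers


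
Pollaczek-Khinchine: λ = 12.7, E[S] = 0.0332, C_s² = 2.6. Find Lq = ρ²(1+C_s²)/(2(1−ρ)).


ρ = λ·E[S] = 12.7·0.0332 = 0.4216
Lq = ρ²(1+C_s²)/(2(1−ρ)) = 0.1778·(1+2.6)/(2·0.5784)
= 0.1778·3.6000/1.1567 = 0.55330

Final: 0.55330


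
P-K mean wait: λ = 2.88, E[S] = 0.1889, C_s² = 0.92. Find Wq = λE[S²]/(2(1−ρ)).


ρ = λ·E[S] = 2.88·0.1889 = 0.5440
E[S²] = E[S]²(1+C_s²) = 0.1889²·(1+0.92) = 0.068512
Wq = λ·E[S²]/(2(1−ρ)) = 2.88·0.068512/(2·0.4560) = 0.21637 hr

Final: 0.21637 hr


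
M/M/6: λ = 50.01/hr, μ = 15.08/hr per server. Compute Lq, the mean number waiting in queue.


a = λ/μ = 3.3163; ρ = a/6 = 0.5527
P₀ = 0.035202
Lq = P₀·a^c·ρ / (c!·(1−ρ)²) = 0.035202·1330.24942·0.5527/(720·0.20006)
= 0.17969

Final: 0.17969


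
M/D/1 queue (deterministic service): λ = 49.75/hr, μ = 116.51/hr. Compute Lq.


ρ = 49.75/116.51 = 0.4270
M/D/1: Lq = ρ²/(2(1−ρ)) = 0.1823/(2·0.5730) = 0.15910

Final: 0.15910


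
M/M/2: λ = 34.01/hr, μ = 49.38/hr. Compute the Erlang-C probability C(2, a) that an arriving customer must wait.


a = λ/μ = 0.6887; ρ = a/2 = 0.3444
P₀ = 0.487685 (from M/M/c formula)
C(c,a) = [a^c/(c!(1−ρ))]·P₀ = [0.47436/(2·0.6556)]·0.487685
= 0.36176·0.487685 = 0.176426

Final: 0.176426


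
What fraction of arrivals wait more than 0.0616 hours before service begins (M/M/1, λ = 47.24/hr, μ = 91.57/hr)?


ρ = 47.24/91.57 = 0.5159
P(Wq > t) = ρ·e^{−(μ−λ)t} = 0.5159·e^{−2.7307}
= 0.5159·0.065172 = 0.033621

Final: 0.033621


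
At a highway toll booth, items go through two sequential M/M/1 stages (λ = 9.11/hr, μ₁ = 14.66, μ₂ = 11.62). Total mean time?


Each node sees arrival rate λ = 9.11/hr (tandem ⇒ throughput preserved).
W₁ = 1/(μ₁−λ) = 1/(14.66−9.11) = 0.18018 hr
W₂ = 1/(μ₂−λ) = 1/(11.62−9.11) = 0.39841 hr
W_total = W₁ + W₂ = 0.18018 + 0.39841 = 0.57859 hr

Final: 0.57859 hr


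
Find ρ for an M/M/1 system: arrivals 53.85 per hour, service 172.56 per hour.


ρ = λ/μ = 53.85/172.56 = 0.3121

Final: 0.3121


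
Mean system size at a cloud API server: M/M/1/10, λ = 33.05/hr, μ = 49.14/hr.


ρ = 33.05/49.14 = 0.6726
L = ρ[1 − (K+1)ρ^K + Kρ^(K+1)] / [(1−ρ)(1−ρ^(K+1))]
Numerator: 0.6726·(1 − 11·0.018939 + 10·0.012738) = 0.618122
Denominator: (0.3274)·(0.987262) = 0.323261
L = 0.618122/0.323261 = 1.9121

Final: 1.9121


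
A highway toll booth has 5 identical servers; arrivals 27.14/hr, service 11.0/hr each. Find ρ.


ρ = λ/(cμ) = 27.14/(5·11.0) = 27.14/55.00 = 0.4935

Final: 0.4935


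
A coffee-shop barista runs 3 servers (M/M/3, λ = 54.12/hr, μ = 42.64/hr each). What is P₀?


a = λ/μ = 54.12/42.64 = 1.2692; ρ = a/c = 0.4231
Σ_{k=0}^{2} a^k/k! (terms k=0..2) = 1.00000 + 1.26923 + 0.80547 = 3.07470
Tail: a^3/(3!(1−ρ)) = 2.04466/(6·0.5769) = 0.59068
P₀ = 1/(3.07470 + 0.59068) = 1/3.66538 = 0.272823

Final: 0.272823


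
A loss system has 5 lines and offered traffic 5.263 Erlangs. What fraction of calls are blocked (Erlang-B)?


B(c,a) = (a^c/c!) / Σ_{k=0}^{c} a^k/k!
a^5/5! = 33.650041
Σ terms (k=0..5): 1.00000 + 5.26300 + 13.84958 + 24.29679 + 31.96850 + 33.65004 = 110.027912
B = 33.650041/110.027912 = 0.305832

Final: 0.305832


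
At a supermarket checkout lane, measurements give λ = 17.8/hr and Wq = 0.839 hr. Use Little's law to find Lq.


Lq = λWq = 17.8·0.839 = 14.9342

Final: 14.9342


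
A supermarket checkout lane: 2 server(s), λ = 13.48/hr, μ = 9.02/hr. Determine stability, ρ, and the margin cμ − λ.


Total capacity cμ = 2·9.02 = 18.04/hr
ρ = λ/(cμ) = 13.48/18.04 = 0.7472
Stable ⇔ ρ < 1: YES
Spare capacity = cμ − λ = 18.04 − 13.48 = 4.56/hr

Final: ρ = 0.7472; stable; margin = 4.56/hr


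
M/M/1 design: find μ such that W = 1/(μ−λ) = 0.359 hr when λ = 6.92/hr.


W = 1/(μ−λ) ⇒ μ − λ = 1/W = 1/0.359 = 2.7855
μ = λ + 1/W = 6.92 + 2.7855 = 9.7055 per hr

Final: 9.7055 /hr


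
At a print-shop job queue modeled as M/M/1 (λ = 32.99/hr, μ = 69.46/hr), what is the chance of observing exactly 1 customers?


ρ = 32.99/69.46 = 0.4749
P_n = (1−ρ)·ρ^n = (1 − 0.4749)·0.4749^1 = 0.5251·0.474950 = 0.249372

Final: 0.249372


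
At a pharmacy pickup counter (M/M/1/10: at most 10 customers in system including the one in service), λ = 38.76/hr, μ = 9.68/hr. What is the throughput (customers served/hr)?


ρ = 4.0041; P_K = (1−ρ)ρ^10/(1−ρ^11) = 0.750258
λ_eff = λ(1 − P_K) = 38.76·(1 − 0.750258) = 38.76·0.249742 = 9.6800 /hr

Final: 9.6800 /hr


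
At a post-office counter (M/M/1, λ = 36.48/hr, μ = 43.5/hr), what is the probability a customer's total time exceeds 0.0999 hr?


W ~ Exponential(μ−λ) for M/M/1.
μ − λ = 43.5 − 36.48 = 7.0200
P(W > t) = e^{−(μ−λ)t} = e^{−0.7013} = 0.495941

Final: 0.495941


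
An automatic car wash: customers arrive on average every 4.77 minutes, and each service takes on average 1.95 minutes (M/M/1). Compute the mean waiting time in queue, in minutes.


λ = 60/4.77 = 12.5786 /hr
μ = 60/1.95 = 30.7692 /hr
ρ = λ/μ = 12.5786/30.7692 = 0.4088
Wq = ρ/(μ−λ) = 0.4088/(30.7692−12.5786) = 0.02247 hr
In minutes: 0.02247·60 = 1.348 min

Final: 1.348 min


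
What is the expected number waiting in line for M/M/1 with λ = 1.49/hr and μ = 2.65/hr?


ρ = 1.49/2.65 = 0.5623
Lq = ρ²/(1−ρ) = 0.3161/0.4377 = 0.7222

Final: 0.7222


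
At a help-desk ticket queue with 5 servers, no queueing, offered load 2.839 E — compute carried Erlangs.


B(5,2.839) = 0.096501 (Erlang-B)
Carried load = a(1 − B) = 2.839·(1 − 0.096501) = 2.839·0.903499 = 2.5650 E

Final: 2.5650 Erlangs


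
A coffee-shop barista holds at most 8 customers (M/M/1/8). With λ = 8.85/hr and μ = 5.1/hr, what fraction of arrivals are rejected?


ρ = λ/μ = 8.85/5.1 = 1.7353
P_K = (1−ρ)ρ^K/(1−ρ^(K+1)) = (-0.7353·82.221379)/(1 − 142.678275)
= -60.456896/-141.678275 = 0.426720

Final: 0.426720


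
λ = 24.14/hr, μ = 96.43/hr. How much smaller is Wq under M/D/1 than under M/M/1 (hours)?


ρ = 24.14/96.43 = 0.2503
Wq(M/M/1) = ρ/(μ−λ) = 0.2503/72.29 = 0.003463 hr
Wq(M/D/1) = ρ/(2(μ−λ)) = 0.001731 hr
Savings = 0.003463 − 0.001731 = 0.001731 hr

Final: 0.001731 hr


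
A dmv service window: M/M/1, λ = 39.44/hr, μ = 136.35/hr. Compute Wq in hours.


ρ = 39.44/136.35 = 0.2893
Wq = ρ/(μ−λ) = 0.2893/(136.35 − 39.44) = 0.2893/96.91 = 0.002985 hr

Final: 0.002985 hr


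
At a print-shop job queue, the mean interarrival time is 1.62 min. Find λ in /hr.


λ = 1/(interarrival time) in consistent units.
1 hour = 60 min, so λ = 60/1.62 = 37.0370 per hour

Final: 37.0370 /hr


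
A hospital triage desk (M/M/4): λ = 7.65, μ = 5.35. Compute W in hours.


a = 1.4299; ρ = 0.3575; P₀ = 0.237496
Lq = P₀·a^c·ρ/(c!(1−ρ)²) = 0.03582
Wq = Lq/λ = 0.03582/7.65 = 0.004683 hr
W = Wq + 1/μ = 0.004683 + 0.18692 = 0.19160 hr

Final: 0.19160 hr


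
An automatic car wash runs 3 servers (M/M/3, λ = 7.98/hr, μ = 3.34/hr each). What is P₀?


a = λ/μ = 7.98/3.34 = 2.3892; ρ = a/c = 0.7964
Σ_{k=0}^{2} a^k/k! (terms k=0..2) = 1.00000 + 2.38922 + 2.85419 = 6.24341
Tail: a^3/(3!(1−ρ)) = 13.63858/(6·0.2036) = 11.16492
P₀ = 1/(6.24341 + 11.16492) = 1/17.40833 = 0.057444

Final: 0.057444


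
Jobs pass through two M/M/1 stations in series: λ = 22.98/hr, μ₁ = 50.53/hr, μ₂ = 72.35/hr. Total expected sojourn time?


Each node sees arrival rate λ = 22.98/hr (tandem ⇒ throughput preserved).
W₁ = 1/(μ₁−λ) = 1/(50.53−22.98) = 0.03630 hr
W₂ = 1/(μ₂−λ) = 1/(72.35−22.98) = 0.02026 hr
W_total = W₁ + W₂ = 0.03630 + 0.02026 = 0.05655 hr

Final: 0.05655 hr


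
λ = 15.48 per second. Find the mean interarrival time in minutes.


Mean interarrival time = 1/λ = 1/15.48 second = 0.06460 second
In minutes: 0.06460 × 0.0166667 = 0.001077 min

Final: 0.001077 min


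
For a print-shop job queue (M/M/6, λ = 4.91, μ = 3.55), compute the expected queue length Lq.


a = λ/μ = 1.3831; ρ = a/6 = 0.2305
P₀ = 0.250762
Lq = P₀·a^c·ρ / (c!·(1−ρ)²) = 0.250762·7.00034·0.2305/(720·0.59210)
= 0.0009492

Final: 0.0009492


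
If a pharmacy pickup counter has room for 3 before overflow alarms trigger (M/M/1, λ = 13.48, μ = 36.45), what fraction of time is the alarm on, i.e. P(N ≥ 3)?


ρ = 13.48/36.45 = 0.3698
P(N ≥ n) = ρ^n = 0.3698^3 = 0.050580

Final: 0.050580


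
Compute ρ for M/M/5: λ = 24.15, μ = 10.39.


ρ = λ/(cμ) = 24.15/(5·10.39) = 24.15/51.95 = 0.4649

Final: 0.4649


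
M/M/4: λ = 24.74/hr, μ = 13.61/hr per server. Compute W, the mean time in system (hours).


a = 1.8178; ρ = 0.4544; P₀ = 0.158606
Lq = P₀·a^c·ρ/(c!(1−ρ)²) = 0.11017
Wq = Lq/λ = 0.11017/24.74 = 0.004453 hr
W = Wq + 1/μ = 0.004453 + 0.07348 = 0.07793 hr

Final: 0.07793 hr


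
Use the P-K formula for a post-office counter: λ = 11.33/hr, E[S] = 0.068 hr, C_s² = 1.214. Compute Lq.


ρ = λ·E[S] = 11.33·0.068 = 0.7704
Lq = ρ²(1+C_s²)/(2(1−ρ)) = 0.5936·(1+1.214)/(2·0.2296)
= 0.5936·2.2140/0.4591 = 2.86239

Final: 2.86239


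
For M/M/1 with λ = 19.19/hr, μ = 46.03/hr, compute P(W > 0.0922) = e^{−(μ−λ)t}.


W ~ Exponential(μ−λ) for M/M/1.
μ − λ = 46.03 − 19.19 = 26.8400
P(W > t) = e^{−(μ−λ)t} = e^{−2.4746} = 0.084193

Final: 0.084193


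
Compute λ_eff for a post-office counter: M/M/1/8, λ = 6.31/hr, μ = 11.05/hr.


ρ = 0.5710; P_K = (1−ρ)ρ^8/(1−ρ^9) = 0.004882
λ_eff = λ(1 − P_K) = 6.31·(1 − 0.004882) = 6.31·0.995118 = 6.2792 /hr

Final: 6.2792 /hr


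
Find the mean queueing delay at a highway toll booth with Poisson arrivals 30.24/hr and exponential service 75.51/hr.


ρ = 30.24/75.51 = 0.4005
Wq = ρ/(μ−λ) = 0.4005/(75.51 − 30.24) = 0.4005/45.27 = 0.008846 hr

Final: 0.008846 hr


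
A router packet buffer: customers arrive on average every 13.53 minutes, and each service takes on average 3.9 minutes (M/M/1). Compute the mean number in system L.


λ = 60/13.53 = 4.4346 /hr
μ = 60/3.9 = 15.3846 /hr
ρ = λ/μ = 4.4346/15.3846 = 0.2882
L = ρ/(1−ρ) = 0.2882/0.7118 = 0.4050

Final: 0.4050


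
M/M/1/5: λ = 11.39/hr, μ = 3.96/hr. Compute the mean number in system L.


ρ = 11.39/3.96 = 2.8763
L = ρ[1 − (K+1)ρ^K + Kρ^(K+1)] / [(1−ρ)(1−ρ^(K+1))]
Numerator: 2.8763·(1 − 6·196.853296 + 5·566.201778) = 4748.390661
Denominator: (-1.8763)·(-565.201778) = 1060.466973
L = 4748.390661/1060.466973 = 4.4776

Final: 4.4776


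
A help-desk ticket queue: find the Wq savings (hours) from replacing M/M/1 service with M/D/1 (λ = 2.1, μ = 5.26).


ρ = 2.1/5.26 = 0.3992
Wq(M/M/1) = ρ/(μ−λ) = 0.3992/3.16 = 0.12634 hr
Wq(M/D/1) = ρ/(2(μ−λ)) = 0.06317 hr
Savings = 0.12634 − 0.06317 = 0.06317 hr

Final: 0.06317 hr


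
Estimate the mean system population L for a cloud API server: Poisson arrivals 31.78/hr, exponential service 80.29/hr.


ρ = λ/μ = 31.78/80.29 = 0.3958
L = ρ/(1−ρ) = 0.3958/(1 − 0.3958) = 0.3958/0.6042 = 0.6551

Final: 0.6551


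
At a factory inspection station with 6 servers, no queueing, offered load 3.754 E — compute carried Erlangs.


B(6,3.754) = 0.099690 (Erlang-B)
Carried load = a(1 − B) = 3.754·(1 − 0.099690) = 3.754·0.900310 = 3.3798 E

Final: 3.3798 Erlangs


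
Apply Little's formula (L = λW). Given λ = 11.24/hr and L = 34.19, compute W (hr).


W = L/λ = 34.19/11.24 = 3.0418 hr

Final: 3.0418 hr


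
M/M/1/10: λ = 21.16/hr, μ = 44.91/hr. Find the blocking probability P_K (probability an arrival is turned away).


ρ = λ/μ = 21.16/44.91 = 0.4712
P_K = (1−ρ)ρ^K/(1−ρ^(K+1)) = (0.5288·0.0005392)/(1 − 0.0002540)
= 0.0002851/0.999746 = 0.0002852

Final: 0.0002852


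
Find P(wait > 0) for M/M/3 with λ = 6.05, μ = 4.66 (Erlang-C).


a = λ/μ = 1.2983; ρ = a/3 = 0.4328
P₀ = 0.264269 (from M/M/c formula)
C(c,a) = [a^c/(c!(1−ρ))]·P₀ = [2.18831/(6·0.5672)]·0.264269
= 0.64297·0.264269 = 0.169917

Final: 0.169917


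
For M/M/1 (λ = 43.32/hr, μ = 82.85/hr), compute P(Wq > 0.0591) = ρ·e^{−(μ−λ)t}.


ρ = 43.32/82.85 = 0.5229
P(Wq > t) = ρ·e^{−(μ−λ)t} = 0.5229·e^{−2.3362}
= 0.5229·0.096692 = 0.050558

Final: 0.050558


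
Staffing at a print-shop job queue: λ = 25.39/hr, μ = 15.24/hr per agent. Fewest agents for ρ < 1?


Stability requires cμ > λ ⇔ c > λ/μ.
λ/μ = 25.39/15.24 = 1.6660
Minimum integer c = ⌊1.6660⌋ + 1 = 2
Check: 2·15.24 = 30.48 > 25.39, while 1·15.24 = 15.24 ≤ 25.39

Final: 2 servers


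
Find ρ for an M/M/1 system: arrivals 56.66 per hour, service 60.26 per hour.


ρ = λ/μ = 56.66/60.26 = 0.9403

Final: 0.9403


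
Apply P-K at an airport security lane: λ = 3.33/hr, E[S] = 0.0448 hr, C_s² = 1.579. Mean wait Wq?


ρ = λ·E[S] = 3.33·0.0448 = 0.1492
E[S²] = E[S]²(1+C_s²) = 0.0448²·(1+1.579) = 0.005176
Wq = λ·E[S²]/(2(1−ρ)) = 3.33·0.005176/(2·0.8508) = 0.01013 hr

Final: 0.01013 hr


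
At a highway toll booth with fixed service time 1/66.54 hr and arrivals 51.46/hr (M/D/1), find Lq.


ρ = 51.46/66.54 = 0.7734
M/D/1: Lq = ρ²/(2(1−ρ)) = 0.5981/(2·0.2266) = 1.31955

Final: 1.31955


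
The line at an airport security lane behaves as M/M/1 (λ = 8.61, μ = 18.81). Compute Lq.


ρ = 8.61/18.81 = 0.4577
Lq = ρ²/(1−ρ) = 0.2095/0.5423 = 0.3864

Final: 0.3864


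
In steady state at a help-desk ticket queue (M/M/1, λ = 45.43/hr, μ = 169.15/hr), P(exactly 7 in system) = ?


ρ = 45.43/169.15 = 0.2686
P_n = (1−ρ)·ρ^n = (1 − 0.2686)·0.2686^7 = 0.7314·0.0001008 = 0.00007373

Final: 0.00007373


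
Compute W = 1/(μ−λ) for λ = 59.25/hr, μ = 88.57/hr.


W = 1/(μ−λ) = 1/(88.57 − 59.25) = 1/29.32 = 0.03411 hr

Final: 0.03411 hr


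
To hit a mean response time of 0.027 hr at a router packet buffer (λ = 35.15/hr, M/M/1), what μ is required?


W = 1/(μ−λ) ⇒ μ − λ = 1/W = 1/0.027 = 37.0370
μ = λ + 1/W = 35.15 + 37.0370 = 72.1870 per hr

Final: 72.1870 /hr


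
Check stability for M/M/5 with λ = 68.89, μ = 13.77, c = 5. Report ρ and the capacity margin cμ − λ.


Total capacity cμ = 5·13.77 = 68.85/hr
ρ = λ/(cμ) = 68.89/68.85 = 1.0006
Stable ⇔ ρ < 1: NO
Spare capacity = cμ − λ = 68.85 − 68.89 = -0.04/hr

Final: ρ = 1.0006; unstable; margin = -0.04/hr


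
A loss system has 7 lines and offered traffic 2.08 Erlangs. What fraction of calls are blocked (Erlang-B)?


B(c,a) = (a^c/c!) / Σ_{k=0}^{c} a^k/k!
a^7/7! = 0.033420
Σ terms (k=0..7): 1.00000 + 2.08000 + 2.16320 + 1.49982 + 0.77991 + 0.32444 + 0.11247 + 0.03342 = 7.993258
B = 0.033420/7.993258 = 0.004181

Final: 0.004181


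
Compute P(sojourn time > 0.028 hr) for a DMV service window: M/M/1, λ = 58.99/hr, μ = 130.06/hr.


W ~ Exponential(μ−λ) for M/M/1.
μ − λ = 130.06 − 58.99 = 71.0700
P(W > t) = e^{−(μ−λ)t} = e^{−1.9900} = 0.136701

Final: 0.136701


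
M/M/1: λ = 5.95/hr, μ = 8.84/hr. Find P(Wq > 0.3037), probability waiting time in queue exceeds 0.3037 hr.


ρ = 5.95/8.84 = 0.6731
P(Wq > t) = ρ·e^{−(μ−λ)t} = 0.6731·e^{−0.8777}
= 0.6731·0.415741 = 0.279826

Final: 0.279826


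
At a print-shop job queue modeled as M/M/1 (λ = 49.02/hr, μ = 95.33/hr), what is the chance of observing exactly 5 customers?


ρ = 49.02/95.33 = 0.5142
P_n = (1−ρ)·ρ^n = (1 − 0.5142)·0.5142^5 = 0.4858·0.035952 = 0.017465

Final: 0.017465


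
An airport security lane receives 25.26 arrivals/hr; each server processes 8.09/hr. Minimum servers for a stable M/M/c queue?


Stability requires cμ > λ ⇔ c > λ/μ.
λ/μ = 25.26/8.09 = 3.1224
Minimum integer c = ⌊3.1224⌋ + 1 = 4
Check: 4·8.09 = 32.36 > 25.26, while 3·8.09 = 24.27 ≤ 25.26

Final: 4 servers


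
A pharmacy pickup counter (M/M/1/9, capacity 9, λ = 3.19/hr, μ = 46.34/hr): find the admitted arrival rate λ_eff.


ρ = 0.06884; P_K = (1−ρ)ρ^9/(1−ρ^10) = 3.232e-11
λ_eff = λ(1 − P_K) = 3.19·(1 − 3.232e-11) = 3.19·1.000000 = 3.1900 /hr

Final: 3.1900 /hr


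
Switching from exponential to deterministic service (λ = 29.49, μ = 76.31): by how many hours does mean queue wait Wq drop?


ρ = 29.49/76.31 = 0.3865
Wq(M/M/1) = ρ/(μ−λ) = 0.3865/46.82 = 0.008254 hr
Wq(M/D/1) = ρ/(2(μ−λ)) = 0.004127 hr
Savings = 0.008254 − 0.004127 = 0.004127 hr

Final: 0.004127 hr


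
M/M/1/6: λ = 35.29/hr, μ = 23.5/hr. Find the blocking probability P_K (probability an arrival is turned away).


ρ = λ/μ = 35.29/23.5 = 1.5017
P_K = (1−ρ)ρ^K/(1−ρ^(K+1)) = (-0.5017·11.468399)/(1 − 17.222118)
= -5.753720/-16.222118 = 0.354684

Final: 0.354684


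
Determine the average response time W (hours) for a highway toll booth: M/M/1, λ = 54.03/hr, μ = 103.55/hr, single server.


W = 1/(μ−λ) = 1/(103.55 − 54.03) = 1/49.52 = 0.02019 hr

Final: 0.02019 hr


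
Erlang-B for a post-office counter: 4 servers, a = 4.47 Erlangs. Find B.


B(c,a) = (a^c/c!) / Σ_{k=0}^{c} a^k/k!
a^4/4! = 16.634849
Σ terms (k=0..4): 1.00000 + 4.47000 + 9.99045 + 14.88577 + 16.63485 = 46.981069
B = 16.634849/46.981069 = 0.354076

Final: 0.354076


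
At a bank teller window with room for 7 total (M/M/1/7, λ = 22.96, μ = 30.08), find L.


ρ = 22.96/30.08 = 0.7633
L = ρ[1 − (K+1)ρ^K + Kρ^(K+1)] / [(1−ρ)(1−ρ^(K+1))]
Numerator: 0.7633·(1 − 8·0.150959 + 7·0.115227) = 0.457151
Denominator: (0.2367)·(0.884773) = 0.209428
L = 0.457151/0.209428 = 2.1829

Final: 2.1829


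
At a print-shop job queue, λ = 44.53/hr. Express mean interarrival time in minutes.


Mean interarrival time = 1/λ = 1/44.53 hour = 0.02246 hour
In minutes: 0.02246 × 60 = 1.3474 min

Final: 1.3474 min


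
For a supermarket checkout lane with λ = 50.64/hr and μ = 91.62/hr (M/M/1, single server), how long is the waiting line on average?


ρ = 50.64/91.62 = 0.5527
Lq = ρ²/(1−ρ) = 0.3055/0.4473 = 0.6830

Final: 0.6830


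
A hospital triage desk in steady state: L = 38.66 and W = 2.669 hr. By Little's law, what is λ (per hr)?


λ = L/W = 38.66/2.669 = 14.4848 /hr

Final: 14.4848 /hr


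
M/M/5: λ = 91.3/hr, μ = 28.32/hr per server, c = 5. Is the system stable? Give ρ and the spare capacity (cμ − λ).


Total capacity cμ = 5·28.32 = 141.60/hr
ρ = λ/(cμ) = 91.3/141.60 = 0.6448
Stable ⇔ ρ < 1: YES
Spare capacity = cμ − λ = 141.60 − 91.3 = 50.30/hr

Final: ρ = 0.6448; stable; margin = 50.30/hr


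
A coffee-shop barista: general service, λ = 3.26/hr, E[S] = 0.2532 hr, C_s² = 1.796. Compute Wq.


ρ = λ·E[S] = 3.26·0.2532 = 0.8254
E[S²] = E[S]²(1+C_s²) = 0.2532²·(1+1.796) = 0.179252
Wq = λ·E[S²]/(2(1−ρ)) = 3.26·0.179252/(2·0.1746) = 1.67374 hr

Final: 1.67374 hr


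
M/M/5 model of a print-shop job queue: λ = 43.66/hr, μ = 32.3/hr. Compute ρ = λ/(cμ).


ρ = λ/(cμ) = 43.66/(5·32.3) = 43.66/161.50 = 0.2703

Final: 0.2703


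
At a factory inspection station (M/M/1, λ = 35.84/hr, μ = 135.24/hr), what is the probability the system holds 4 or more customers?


ρ = 35.84/135.24 = 0.2650
P(N ≥ n) = ρ^n = 0.2650^4 = 0.004932

Final: 0.004932


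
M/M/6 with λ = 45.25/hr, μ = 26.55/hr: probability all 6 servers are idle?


a = λ/μ = 45.25/26.55 = 1.7043; ρ = a/c = 0.2841
Σ_{k=0}^{5} a^k/k! (terms k=0..5) = 1.00000 + 1.70433 + 1.45237 + 0.82511 + 0.35156 + 0.11984 = 5.45321
Tail: a^6/(6!(1−ρ)) = 24.50893/(720·0.7159) = 0.04755
P₀ = 1/(5.45321 + 0.04755) = 1/5.50076 = 0.181793

Final: 0.181793


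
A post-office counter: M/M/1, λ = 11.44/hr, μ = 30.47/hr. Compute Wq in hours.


ρ = 11.44/30.47 = 0.3755
Wq = ρ/(μ−λ) = 0.3755/(30.47 − 11.44) = 0.3755/19.03 = 0.01973 hr

Final: 0.01973 hr


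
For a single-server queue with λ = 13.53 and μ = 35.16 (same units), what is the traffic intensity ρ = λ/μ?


ρ = λ/μ = 13.53/35.16 = 0.3848

Final: 0.3848


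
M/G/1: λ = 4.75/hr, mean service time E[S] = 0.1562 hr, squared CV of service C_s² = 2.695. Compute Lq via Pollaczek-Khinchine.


ρ = λ·E[S] = 4.75·0.1562 = 0.7419
Lq = ρ²(1+C_s²)/(2(1−ρ)) = 0.5505·(1+2.695)/(2·0.2581)
= 0.5505·3.6950/0.5161 = 3.94121

Final: 3.94121


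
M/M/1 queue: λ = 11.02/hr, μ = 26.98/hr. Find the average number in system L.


ρ = λ/μ = 11.02/26.98 = 0.4085
L = ρ/(1−ρ) = 0.4085/(1 − 0.4085) = 0.4085/0.5915 = 0.6905

Final: 0.6905


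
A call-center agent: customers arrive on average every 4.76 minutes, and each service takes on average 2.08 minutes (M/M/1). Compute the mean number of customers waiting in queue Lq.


λ = 60/4.76 = 12.6050 /hr
μ = 60/2.08 = 28.8462 /hr
ρ = λ/μ = 12.6050/28.8462 = 0.4370
Lq = ρ²/(1−ρ) = 0.1909/0.5630 = 0.3391

Final: 0.3391


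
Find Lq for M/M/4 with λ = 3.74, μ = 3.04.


a = λ/μ = 1.2303; ρ = a/4 = 0.3076
P₀ = 0.291101
Lq = P₀·a^c·ρ / (c!·(1−ρ)²) = 0.291101·2.29083·0.3076/(24·0.47947)
= 0.01782

Final: 0.01782


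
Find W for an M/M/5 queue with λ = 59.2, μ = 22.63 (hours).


a = 2.6160; ρ = 0.5232; P₀ = 0.070851
Lq = P₀·a^c·ρ/(c!(1−ρ)²) = 0.16647
Wq = Lq/λ = 0.16647/59.2 = 0.002812 hr
W = Wq + 1/μ = 0.002812 + 0.04419 = 0.04700 hr

Final: 0.04700 hr


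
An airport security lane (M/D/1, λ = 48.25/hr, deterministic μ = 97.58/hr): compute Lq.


ρ = 48.25/97.58 = 0.4945
M/D/1: Lq = ρ²/(2(1−ρ)) = 0.2445/(2·0.5055) = 0.24182

Final: 0.24182


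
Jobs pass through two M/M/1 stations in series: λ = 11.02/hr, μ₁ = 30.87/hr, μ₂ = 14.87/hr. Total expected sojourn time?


Each node sees arrival rate λ = 11.02/hr (tandem ⇒ throughput preserved).
W₁ = 1/(μ₁−λ) = 1/(30.87−11.02) = 0.05038 hr
W₂ = 1/(μ₂−λ) = 1/(14.87−11.02) = 0.25974 hr
W_total = W₁ + W₂ = 0.05038 + 0.25974 = 0.31012 hr

Final: 0.31012 hr


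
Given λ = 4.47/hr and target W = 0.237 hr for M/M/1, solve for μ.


W = 1/(μ−λ) ⇒ μ − λ = 1/W = 1/0.237 = 4.2194
μ = λ + 1/W = 4.47 + 4.2194 = 8.6894 per hr

Final: 8.6894 /hr


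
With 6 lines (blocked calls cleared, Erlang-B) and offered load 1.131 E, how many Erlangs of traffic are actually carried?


B(6,1.131) = 0.0009383 (Erlang-B)
Carried load = a(1 − B) = 1.131·(1 − 0.0009383) = 1.131·0.999062 = 1.1299 E

Final: 1.1299 Erlangs


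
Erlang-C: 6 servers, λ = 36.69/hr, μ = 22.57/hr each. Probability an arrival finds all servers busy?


a = λ/μ = 1.6256; ρ = a/6 = 0.2709
P₀ = 0.196710 (from M/M/c formula)
C(c,a) = [a^c/(c!(1−ρ))]·P₀ = [18.45427/(720·0.7291)]·0.196710
= 0.03516·0.196710 = 0.006916

Final: 0.006916


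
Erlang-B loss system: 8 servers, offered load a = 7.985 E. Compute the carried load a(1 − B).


B(8,7.985) = 0.234737 (Erlang-B)
Carried load = a(1 − B) = 7.985·(1 − 0.234737) = 7.985·0.765263 = 6.1106 E

Final: 6.1106 Erlangs


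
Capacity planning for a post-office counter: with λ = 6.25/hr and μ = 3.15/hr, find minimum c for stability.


Stability requires cμ > λ ⇔ c > λ/μ.
λ/μ = 6.25/3.15 = 1.9841
Minimum integer c = ⌊1.9841⌋ + 1 = 2
Check: 2·3.15 = 6.30 > 6.25, while 1·3.15 = 3.15 ≤ 6.25

Final: 2 servers


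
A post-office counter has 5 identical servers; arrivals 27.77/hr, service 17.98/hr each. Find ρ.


ρ = λ/(cμ) = 27.77/(5·17.98) = 27.77/89.90 = 0.3089

Final: 0.3089


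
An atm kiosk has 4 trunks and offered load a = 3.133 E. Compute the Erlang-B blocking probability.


B(c,a) = (a^c/c!) / Σ_{k=0}^{c} a^k/k!
a^4/4! = 4.014490
Σ terms (k=0..4): 1.00000 + 3.13300 + 4.90784 + 5.12543 + 4.01449 = 18.180760
B = 4.014490/18.180760 = 0.220810

Final: 0.220810


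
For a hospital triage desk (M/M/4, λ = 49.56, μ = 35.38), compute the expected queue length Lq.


a = λ/μ = 1.4008; ρ = a/4 = 0.3502
P₀ = 0.244684
Lq = P₀·a^c·ρ / (c!·(1−ρ)²) = 0.244684·3.85029·0.3502/(24·0.42224)
= 0.03256

Final: 0.03256


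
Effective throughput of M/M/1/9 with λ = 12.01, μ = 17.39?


ρ = 0.6906; P_K = (1−ρ)ρ^9/(1−ρ^10) = 0.011338
λ_eff = λ(1 − P_K) = 12.01·(1 − 0.011338) = 12.01·0.988662 = 11.8738 /hr

Final: 11.8738 /hr


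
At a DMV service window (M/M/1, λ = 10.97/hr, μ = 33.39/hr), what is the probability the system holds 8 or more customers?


ρ = 10.97/33.39 = 0.3285
P(N ≥ n) = ρ^n = 0.3285^8 = 0.0001357

Final: 0.0001357


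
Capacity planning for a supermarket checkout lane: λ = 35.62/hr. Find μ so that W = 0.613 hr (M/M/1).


W = 1/(μ−λ) ⇒ μ − λ = 1/W = 1/0.613 = 1.6313
μ = λ + 1/W = 35.62 + 1.6313 = 37.2513 per hr

Final: 37.2513 /hr


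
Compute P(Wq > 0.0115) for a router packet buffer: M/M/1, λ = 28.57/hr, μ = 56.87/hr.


ρ = 28.57/56.87 = 0.5024
P(Wq > t) = ρ·e^{−(μ−λ)t} = 0.5024·e^{−0.3254}
= 0.5024·0.722202 = 0.362816

Final: 0.362816


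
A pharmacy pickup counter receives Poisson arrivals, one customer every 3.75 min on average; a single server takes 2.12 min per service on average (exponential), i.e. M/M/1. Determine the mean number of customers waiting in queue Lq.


λ = 60/3.75 = 16.0000 /hr
μ = 60/2.12 = 28.3019 /hr
ρ = λ/μ = 16.0000/28.3019 = 0.5653
Lq = ρ²/(1−ρ) = 0.3196/0.4347 = 0.7353

Final: 0.7353


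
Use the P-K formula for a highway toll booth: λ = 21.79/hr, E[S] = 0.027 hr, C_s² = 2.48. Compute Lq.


ρ = λ·E[S] = 21.79·0.027 = 0.5883
Lq = ρ²(1+C_s²)/(2(1−ρ)) = 0.3461·(1+2.48)/(2·0.4117)
= 0.3461·3.4800/0.8233 = 1.46299

Final: 1.46299


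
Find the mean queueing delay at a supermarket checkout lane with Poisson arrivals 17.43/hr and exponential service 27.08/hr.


ρ = 17.43/27.08 = 0.6436
Wq = ρ/(μ−λ) = 0.6436/(27.08 − 17.43) = 0.6436/9.65 = 0.06670 hr

Final: 0.06670 hr


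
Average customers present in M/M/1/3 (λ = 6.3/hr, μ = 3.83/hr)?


ρ = 6.3/3.83 = 1.6449
L = ρ[1 − (K+1)ρ^K + Kρ^(K+1)] / [(1−ρ)(1−ρ^(K+1))]
Numerator: 1.6449·(1 − 4·4.450669 + 3·7.320944) = 8.487984
Denominator: (-0.6449)·(-6.320944) = 4.076431
L = 8.487984/4.076431 = 2.0822

Final: 2.0822


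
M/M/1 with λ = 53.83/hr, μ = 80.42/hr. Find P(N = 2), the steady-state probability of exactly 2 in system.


ρ = 53.83/80.42 = 0.6694
P_n = (1−ρ)·ρ^n = (1 − 0.6694)·0.6694^2 = 0.3306·0.448044 = 0.148141

Final: 0.148141


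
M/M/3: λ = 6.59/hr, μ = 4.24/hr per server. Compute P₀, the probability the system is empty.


a = λ/μ = 6.59/4.24 = 1.5542; ρ = a/c = 0.5181
Σ_{k=0}^{2} a^k/k! (terms k=0..2) = 1.00000 + 1.55425 + 1.20784 = 3.76208
Tail: a^3/(3!(1−ρ)) = 3.75456/(6·0.4819) = 1.29848
P₀ = 1/(3.76208 + 1.29848) = 1/5.06056 = 0.197607

Final: 0.197607


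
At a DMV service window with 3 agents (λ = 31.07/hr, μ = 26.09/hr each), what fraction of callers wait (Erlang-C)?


a = λ/μ = 1.1909; ρ = a/3 = 0.3970
P₀ = 0.297023 (from M/M/c formula)
C(c,a) = [a^c/(c!(1−ρ))]·P₀ = [1.68889/(6·0.6030)]·0.297023
= 0.46677·0.297023 = 0.138642

Final: 0.138642


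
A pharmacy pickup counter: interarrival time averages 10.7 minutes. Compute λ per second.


λ = 1/(interarrival time) in consistent units.
1 second = 0.0166667 min, so λ = 0.0166667/10.7 = 0.001558 per second

Final: 0.001558 /sec


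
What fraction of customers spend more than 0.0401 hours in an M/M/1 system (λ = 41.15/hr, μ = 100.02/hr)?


W ~ Exponential(μ−λ) for M/M/1.
μ − λ = 100.02 − 41.15 = 58.8700
P(W > t) = e^{−(μ−λ)t} = e^{−2.3607} = 0.094355

Final: 0.094355


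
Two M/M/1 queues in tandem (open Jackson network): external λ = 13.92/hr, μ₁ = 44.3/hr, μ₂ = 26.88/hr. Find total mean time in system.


Each node sees arrival rate λ = 13.92/hr (tandem ⇒ throughput preserved).
W₁ = 1/(μ₁−λ) = 1/(44.3−13.92) = 0.03292 hr
W₂ = 1/(μ₂−λ) = 1/(26.88−13.92) = 0.07716 hr
W_total = W₁ + W₂ = 0.03292 + 0.07716 = 0.11008 hr

Final: 0.11008 hr


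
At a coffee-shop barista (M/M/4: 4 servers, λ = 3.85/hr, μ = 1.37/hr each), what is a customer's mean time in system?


a = 2.8102; ρ = 0.7026; P₀ = 0.049519
Lq = P₀·a^c·ρ/(c!(1−ρ)²) = 1.02185
Wq = Lq/λ = 1.02185/3.85 = 0.26541 hr
W = Wq + 1/μ = 0.26541 + 0.72993 = 0.99534 hr

Final: 0.99534 hr


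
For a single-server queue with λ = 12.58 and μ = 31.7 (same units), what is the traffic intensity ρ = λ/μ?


ρ = λ/μ = 12.58/31.7 = 0.3968

Final: 0.3968


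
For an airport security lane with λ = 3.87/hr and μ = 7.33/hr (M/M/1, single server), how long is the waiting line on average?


ρ = 3.87/7.33 = 0.5280
Lq = ρ²/(1−ρ) = 0.2787/0.4720 = 0.5905

Final: 0.5905


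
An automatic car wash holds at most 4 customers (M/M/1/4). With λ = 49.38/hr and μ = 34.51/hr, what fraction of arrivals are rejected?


ρ = λ/μ = 49.38/34.51 = 1.4309
P_K = (1−ρ)ρ^K/(1−ρ^(K+1)) = (-0.4309·4.192031)/(1 − 5.998334)
= -1.806303/-4.998334 = 0.361381

Final: 0.361381


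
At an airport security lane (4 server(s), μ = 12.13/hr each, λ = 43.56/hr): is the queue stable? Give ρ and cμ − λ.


Total capacity cμ = 4·12.13 = 48.52/hr
ρ = λ/(cμ) = 43.56/48.52 = 0.8978
Stable ⇔ ρ < 1: YES
Spare capacity = cμ − λ = 48.52 − 43.56 = 4.96/hr

Final: ρ = 0.8978; stable; margin = 4.96/hr


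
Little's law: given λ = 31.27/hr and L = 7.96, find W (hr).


W = L/λ = 7.96/31.27 = 0.2546 hr

Final: 0.2546 hr


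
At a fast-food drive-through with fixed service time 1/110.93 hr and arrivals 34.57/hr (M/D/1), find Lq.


ρ = 34.57/110.93 = 0.3116
M/D/1: Lq = ρ²/(2(1−ρ)) = 0.09712/(2·0.6884) = 0.07054

Final: 0.07054


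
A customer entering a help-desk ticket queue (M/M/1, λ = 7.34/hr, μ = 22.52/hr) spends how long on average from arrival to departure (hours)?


W = 1/(μ−λ) = 1/(22.52 − 7.34) = 1/15.18 = 0.06588 hr

Final: 0.06588 hr


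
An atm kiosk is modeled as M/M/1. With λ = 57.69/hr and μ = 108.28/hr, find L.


ρ = λ/μ = 57.69/108.28 = 0.5328
L = ρ/(1−ρ) = 0.5328/(1 − 0.5328) = 0.5328/0.4672 = 1.1403

Final: 1.1403


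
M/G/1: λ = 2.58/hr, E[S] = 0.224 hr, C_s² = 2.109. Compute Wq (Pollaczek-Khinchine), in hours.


ρ = λ·E[S] = 2.58·0.224 = 0.5779
E[S²] = E[S]²(1+C_s²) = 0.224²·(1+2.109) = 0.155997
Wq = λ·E[S²]/(2(1−ρ)) = 2.58·0.155997/(2·0.4221) = 0.47677 hr

Final: 0.47677 hr


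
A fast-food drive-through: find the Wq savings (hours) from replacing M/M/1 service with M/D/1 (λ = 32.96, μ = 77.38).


ρ = 32.96/77.38 = 0.4259
Wq(M/M/1) = ρ/(μ−λ) = 0.4259/44.42 = 0.009589 hr
Wq(M/D/1) = ρ/(2(μ−λ)) = 0.004795 hr
Savings = 0.009589 − 0.004795 = 0.004795 hr

Final: 0.004795 hr


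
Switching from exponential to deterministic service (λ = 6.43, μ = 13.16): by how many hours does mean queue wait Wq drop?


ρ = 6.43/13.16 = 0.4886
Wq(M/M/1) = ρ/(μ−λ) = 0.4886/6.73 = 0.07260 hr
Wq(M/D/1) = ρ/(2(μ−λ)) = 0.03630 hr
Savings = 0.07260 − 0.03630 = 0.03630 hr

Final: 0.03630 hr


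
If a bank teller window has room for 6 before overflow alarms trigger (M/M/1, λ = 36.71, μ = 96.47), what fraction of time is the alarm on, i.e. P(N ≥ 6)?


ρ = 36.71/96.47 = 0.3805
P(N ≥ n) = ρ^n = 0.3805^6 = 0.003036

Final: 0.003036


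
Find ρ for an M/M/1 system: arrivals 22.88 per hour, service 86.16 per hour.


ρ = λ/μ = 22.88/86.16 = 0.2656

Final: 0.2656


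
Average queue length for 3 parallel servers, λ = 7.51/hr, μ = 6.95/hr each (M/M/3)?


a = λ/μ = 1.0806; ρ = a/3 = 0.3602
P₀ = 0.334105
Lq = P₀·a^c·ρ / (c!·(1−ρ)²) = 0.334105·1.26173·0.3602/(6·0.40935)
= 0.06182

Final: 0.06182


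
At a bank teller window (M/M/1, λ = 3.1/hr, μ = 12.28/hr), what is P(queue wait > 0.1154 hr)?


ρ = 3.1/12.28 = 0.2524
P(Wq > t) = ρ·e^{−(μ−λ)t} = 0.2524·e^{−1.0594}
= 0.2524·0.346673 = 0.087515

Final: 0.087515


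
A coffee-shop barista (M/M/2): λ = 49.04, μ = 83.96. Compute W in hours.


a = 0.5841; ρ = 0.2920; P₀ = 0.547935
Lq = P₀·a^c·ρ/(c!(1−ρ)²) = 0.05446
Wq = Lq/λ = 0.05446/49.04 = 0.001111 hr
W = Wq + 1/μ = 0.001111 + 0.01191 = 0.01302 hr

Final: 0.01302 hr


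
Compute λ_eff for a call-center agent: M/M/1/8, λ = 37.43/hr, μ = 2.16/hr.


ρ = 17.3287; P_K = (1−ρ)ρ^8/(1−ρ^9) = 0.942292
λ_eff = λ(1 − P_K) = 37.43·(1 − 0.942292) = 37.43·0.057708 = 2.1600 /hr

Final: 2.1600 /hr


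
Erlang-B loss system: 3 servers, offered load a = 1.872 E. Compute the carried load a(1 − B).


B(3,1.872) = 0.191230 (Erlang-B)
Carried load = a(1 − B) = 1.872·(1 − 0.191230) = 1.872·0.808770 = 1.5140 E

Final: 1.5140 Erlangs


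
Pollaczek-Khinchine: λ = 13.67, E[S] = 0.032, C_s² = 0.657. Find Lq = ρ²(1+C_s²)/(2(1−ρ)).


ρ = λ·E[S] = 13.67·0.032 = 0.4374
Lq = ρ²(1+C_s²)/(2(1−ρ)) = 0.1914·(1+0.657)/(2·0.5626)
= 0.1914·1.6570/1.1251 = 0.28181

Final: 0.28181


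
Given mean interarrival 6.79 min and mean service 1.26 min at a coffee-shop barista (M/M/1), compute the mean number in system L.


λ = 60/6.79 = 8.8365 /hr
μ = 60/1.26 = 47.6190 /hr
ρ = λ/μ = 8.8365/47.6190 = 0.1856
L = ρ/(1−ρ) = 0.1856/0.8144 = 0.2278

Final: 0.2278


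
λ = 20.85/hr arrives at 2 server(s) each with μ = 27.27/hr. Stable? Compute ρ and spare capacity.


Total capacity cμ = 2·27.27 = 54.54/hr
ρ = λ/(cμ) = 20.85/54.54 = 0.3823
Stable ⇔ ρ < 1: YES
Spare capacity = cμ − λ = 54.54 − 20.85 = 33.69/hr

Final: ρ = 0.3823; stable; margin = 33.69/hr


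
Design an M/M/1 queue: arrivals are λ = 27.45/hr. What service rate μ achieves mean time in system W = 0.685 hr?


W = 1/(μ−λ) ⇒ μ − λ = 1/W = 1/0.685 = 1.4599
μ = λ + 1/W = 27.45 + 1.4599 = 28.9099 per hr

Final: 28.9099 /hr


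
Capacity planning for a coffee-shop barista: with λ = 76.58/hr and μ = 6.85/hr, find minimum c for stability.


Stability requires cμ > λ ⇔ c > λ/μ.
λ/μ = 76.58/6.85 = 11.1796
Minimum integer c = ⌊11.1796⌋ + 1 = 12
Check: 12·6.85 = 82.20 > 76.58, while 11·6.85 = 75.35 ≤ 76.58

Final: 12 servers
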